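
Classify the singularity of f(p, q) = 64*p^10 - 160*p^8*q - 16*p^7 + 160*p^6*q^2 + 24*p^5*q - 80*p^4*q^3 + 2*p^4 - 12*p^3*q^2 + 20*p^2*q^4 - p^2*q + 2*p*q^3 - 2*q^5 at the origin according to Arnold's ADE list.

D_{6}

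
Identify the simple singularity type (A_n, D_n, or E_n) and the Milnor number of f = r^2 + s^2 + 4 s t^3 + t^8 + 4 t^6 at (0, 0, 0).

The Hessian of f at 0 has rank 2. Corank 1: A-series; mu = 7 gives A_7.

Type A7, Milnor number mu = 7.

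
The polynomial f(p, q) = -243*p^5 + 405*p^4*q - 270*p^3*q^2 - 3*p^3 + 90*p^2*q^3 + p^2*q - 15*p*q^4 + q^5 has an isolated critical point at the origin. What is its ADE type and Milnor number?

Type D6, Milnor number mu = 6.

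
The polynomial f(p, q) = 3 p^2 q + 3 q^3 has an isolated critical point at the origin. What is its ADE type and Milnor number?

Type D4, Milnor number mu = 4.

The Hessian of f at 0 has rank 0. Corank 2; j^3 = 3*q*(p^2 + q^2) splits into three distinct lines over C (the quadratic factor has nonzero discriminant), so D_4.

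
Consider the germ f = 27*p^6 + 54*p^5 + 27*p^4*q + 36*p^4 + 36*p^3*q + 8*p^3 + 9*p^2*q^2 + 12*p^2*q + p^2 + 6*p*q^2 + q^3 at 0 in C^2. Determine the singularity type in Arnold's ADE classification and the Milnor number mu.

Type A_{2}, Milnor number mu = 2.

The Hessian of f at 0 has rank 1. Corank 1: A-series; mu = 2 gives A_2.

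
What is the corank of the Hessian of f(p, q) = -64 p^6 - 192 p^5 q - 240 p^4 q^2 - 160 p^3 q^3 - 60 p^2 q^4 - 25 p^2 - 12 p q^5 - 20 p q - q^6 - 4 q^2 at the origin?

1

Hessian at 0 has rank 1.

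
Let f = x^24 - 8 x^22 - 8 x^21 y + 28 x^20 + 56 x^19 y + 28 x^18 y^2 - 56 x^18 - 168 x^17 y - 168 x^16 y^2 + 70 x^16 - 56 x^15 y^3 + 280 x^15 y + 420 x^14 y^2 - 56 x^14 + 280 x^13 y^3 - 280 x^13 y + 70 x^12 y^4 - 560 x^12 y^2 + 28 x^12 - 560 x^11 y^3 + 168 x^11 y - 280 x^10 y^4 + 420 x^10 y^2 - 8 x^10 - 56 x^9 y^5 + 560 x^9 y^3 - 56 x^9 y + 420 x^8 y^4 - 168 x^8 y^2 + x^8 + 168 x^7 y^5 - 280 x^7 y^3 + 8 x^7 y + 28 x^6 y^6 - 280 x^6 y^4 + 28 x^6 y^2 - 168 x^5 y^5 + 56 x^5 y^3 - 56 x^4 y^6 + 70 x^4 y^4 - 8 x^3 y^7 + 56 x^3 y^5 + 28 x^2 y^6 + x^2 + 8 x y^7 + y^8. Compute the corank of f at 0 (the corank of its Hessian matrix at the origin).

1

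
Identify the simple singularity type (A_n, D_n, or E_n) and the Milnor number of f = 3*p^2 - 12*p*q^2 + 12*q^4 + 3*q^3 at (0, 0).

Type A_2, Milnor number mu = 2.

The Hessian of f at 0 has rank 1. Corank 1: A-series; mu = 2 gives A_2.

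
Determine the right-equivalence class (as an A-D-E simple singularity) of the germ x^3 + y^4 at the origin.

E_{6}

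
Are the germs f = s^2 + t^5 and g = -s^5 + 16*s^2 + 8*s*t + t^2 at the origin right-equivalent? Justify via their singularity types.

Yes.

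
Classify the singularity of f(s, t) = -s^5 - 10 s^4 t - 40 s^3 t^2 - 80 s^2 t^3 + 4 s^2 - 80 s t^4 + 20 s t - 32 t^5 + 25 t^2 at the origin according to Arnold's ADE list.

A_4

The Hessian of f at 0 has rank 1. Corank 1: A-series; mu = 4 gives A_4.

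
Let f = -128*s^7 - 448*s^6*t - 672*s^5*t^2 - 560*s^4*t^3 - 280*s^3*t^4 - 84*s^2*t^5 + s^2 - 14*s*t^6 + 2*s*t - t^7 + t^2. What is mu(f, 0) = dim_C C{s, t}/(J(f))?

6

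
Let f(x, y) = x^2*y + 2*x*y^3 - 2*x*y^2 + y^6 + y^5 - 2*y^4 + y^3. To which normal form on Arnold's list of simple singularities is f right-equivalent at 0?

The Hessian of f at 0 has rank 0. Corank 2; j^3 = y*(x - y)^2 has shape L^2 M (L != M), so D-series; mu = 7 gives D_7.

D7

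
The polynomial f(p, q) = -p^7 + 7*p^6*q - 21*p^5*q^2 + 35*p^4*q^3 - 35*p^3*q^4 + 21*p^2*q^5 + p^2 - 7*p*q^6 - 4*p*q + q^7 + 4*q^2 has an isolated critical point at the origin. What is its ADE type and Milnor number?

The Hessian of f at 0 has rank 1. Corank 1: A-series; mu = 6 gives A_6.

Type A_6, Milnor number mu = 6.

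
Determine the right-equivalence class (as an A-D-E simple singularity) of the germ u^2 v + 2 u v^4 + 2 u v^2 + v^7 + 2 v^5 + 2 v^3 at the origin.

D4

The Hessian of f at 0 has rank 0. Corank 2; j^3 = v*(u^2 + 2*u*v + 2*v^2) splits into three distinct lines over C (the quadratic factor has nonzero discriminant), so D_4.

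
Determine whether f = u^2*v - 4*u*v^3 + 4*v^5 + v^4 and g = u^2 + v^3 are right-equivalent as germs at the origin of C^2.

The Hessian of f at 0 has rank 0. Corank 2; j^3 = u^2*v has shape L^2 M (L != M), so D-series; mu = 5 gives D_5. The Hessian of g at 0 has rank 1. Corank 1: A-series; mu = 2 gives A_2. f is D_5 but g is A_2, hence not right-equivalent.

No.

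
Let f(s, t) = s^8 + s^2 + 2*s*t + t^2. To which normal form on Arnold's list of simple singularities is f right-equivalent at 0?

A_{7}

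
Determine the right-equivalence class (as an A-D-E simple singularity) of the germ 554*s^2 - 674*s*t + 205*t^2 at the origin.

A_{1}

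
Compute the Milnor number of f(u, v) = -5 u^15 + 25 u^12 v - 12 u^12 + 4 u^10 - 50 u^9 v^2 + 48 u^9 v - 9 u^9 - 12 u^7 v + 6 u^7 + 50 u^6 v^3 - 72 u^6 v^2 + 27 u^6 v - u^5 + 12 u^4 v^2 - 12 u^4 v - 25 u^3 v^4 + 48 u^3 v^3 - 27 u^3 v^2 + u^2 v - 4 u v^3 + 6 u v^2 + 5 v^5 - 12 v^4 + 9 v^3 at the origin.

6

The Hessian of f at 0 has rank 0. Corank 2; j^3 = v*(u + 3*v)^2 has shape L^2 M (L != M), so D-series; mu = 6 gives D_6.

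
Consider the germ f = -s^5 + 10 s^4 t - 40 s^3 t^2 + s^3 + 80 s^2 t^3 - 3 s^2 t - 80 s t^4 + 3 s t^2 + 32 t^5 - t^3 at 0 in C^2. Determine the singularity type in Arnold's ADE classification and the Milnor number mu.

The Hessian of f at 0 has rank 0. Corank 2; j^3 = (s - t)^3 is a perfect cube, so E-series; the 5-jet and mu = 8 give E_8.

Type E_8, Milnor number mu = 8.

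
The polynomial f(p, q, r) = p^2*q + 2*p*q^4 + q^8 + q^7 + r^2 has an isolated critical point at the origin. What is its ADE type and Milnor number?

Type D9, Milnor number mu = 9.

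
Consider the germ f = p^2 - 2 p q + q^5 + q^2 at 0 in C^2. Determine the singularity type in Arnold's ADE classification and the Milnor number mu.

The Hessian of f at 0 has rank 1. Corank 1: A-series; mu = 4 gives A_4.

Type A_{4}, Milnor number mu = 4.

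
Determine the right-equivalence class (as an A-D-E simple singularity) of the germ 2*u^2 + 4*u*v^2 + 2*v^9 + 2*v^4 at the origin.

The Hessian of f at 0 is [[4, 0], [0, 0]] with rank 1, so corank 1. A Groebner basis of the Jacobian ideal J(f) in C{u,v} is {u^4, u + v^2}; counting standard monomials gives mu = 8. Corank 1: A-series; mu = 8 gives A_8.

A8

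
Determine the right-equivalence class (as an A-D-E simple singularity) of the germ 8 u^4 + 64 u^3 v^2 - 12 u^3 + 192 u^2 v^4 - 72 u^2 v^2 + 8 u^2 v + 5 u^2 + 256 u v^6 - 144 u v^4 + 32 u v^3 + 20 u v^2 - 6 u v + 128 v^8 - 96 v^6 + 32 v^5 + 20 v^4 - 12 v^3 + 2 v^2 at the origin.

The Hessian of f at 0 has rank 2. Corank 0: nondegenerate Morse point, so A_1.

A1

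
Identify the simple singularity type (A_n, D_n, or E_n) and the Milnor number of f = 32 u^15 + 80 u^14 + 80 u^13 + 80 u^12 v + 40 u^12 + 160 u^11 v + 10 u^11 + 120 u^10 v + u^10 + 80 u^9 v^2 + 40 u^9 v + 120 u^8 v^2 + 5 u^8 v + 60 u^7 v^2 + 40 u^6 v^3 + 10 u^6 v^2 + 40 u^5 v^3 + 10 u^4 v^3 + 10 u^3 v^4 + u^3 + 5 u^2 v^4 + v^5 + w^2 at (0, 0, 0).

Type E_{8}, Milnor number mu = 8.

The Hessian of f at 0 has rank 1. Corank 2; j^3 = u^3 is a perfect cube, so E-series; the 5-jet and mu = 8 give E_8.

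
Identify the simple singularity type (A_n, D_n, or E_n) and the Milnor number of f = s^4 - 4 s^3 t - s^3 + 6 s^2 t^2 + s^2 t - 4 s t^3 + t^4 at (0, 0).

The Hessian of f at 0 has rank 0. Corank 2; j^3 = -s^2*(s - t) has shape L^2 M (L != M), so D-series; mu = 5 gives D_5.

Type D_{5}, Milnor number mu = 5.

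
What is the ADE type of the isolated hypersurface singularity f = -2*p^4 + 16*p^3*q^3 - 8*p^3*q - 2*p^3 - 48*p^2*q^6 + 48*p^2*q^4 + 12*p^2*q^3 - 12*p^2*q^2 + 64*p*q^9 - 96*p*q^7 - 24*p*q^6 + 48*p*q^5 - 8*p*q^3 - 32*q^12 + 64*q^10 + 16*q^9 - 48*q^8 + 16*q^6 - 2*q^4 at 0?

The Hessian of f at 0 is [[0, 0], [0, 0]] with rank 0, so corank 2. A Groebner basis of the Jacobian ideal J(f) in C{p,q} is {q^4, p*q^2 + q^3/3, p^2}; counting standard monomials gives mu = 6. Corank 2; j^3 = -2*p^3 is a perfect cube, so E-series; the 4-jet and mu = 6 give E_6.

E6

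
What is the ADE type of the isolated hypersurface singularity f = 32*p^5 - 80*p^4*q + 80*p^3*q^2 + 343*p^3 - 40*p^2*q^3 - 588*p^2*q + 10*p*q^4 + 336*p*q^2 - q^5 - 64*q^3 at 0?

The Hessian of f at 0 is [[0, 0], [0, 0]] with rank 0, so corank 2. A Groebner basis of the Jacobian ideal J(f) in C{p,q} is {q^5, p*q^3 - 31*q^4/56, p^2 - 8*p*q/7 + 16*q^2/49}; counting standard monomials gives mu = 8. Corank 2; j^3 = (7*p - 4*q)^3 is a perfect cube, so E-series; the 5-jet and mu = 8 give E_8.

E8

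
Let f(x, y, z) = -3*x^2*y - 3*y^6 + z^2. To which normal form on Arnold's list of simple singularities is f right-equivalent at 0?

The Hessian of f at 0 has rank 1. Corank 2; j^3 = -3*x^2*y has shape L^2 M (L != M), so D-series; mu = 7 gives D_7.

D7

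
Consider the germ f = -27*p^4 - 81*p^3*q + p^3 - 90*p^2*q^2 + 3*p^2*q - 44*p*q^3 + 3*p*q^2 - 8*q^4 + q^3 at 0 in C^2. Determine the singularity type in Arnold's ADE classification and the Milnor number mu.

Type E7, Milnor number mu = 7.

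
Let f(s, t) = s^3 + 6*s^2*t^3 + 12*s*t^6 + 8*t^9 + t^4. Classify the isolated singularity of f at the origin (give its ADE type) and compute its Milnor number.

The Hessian of f at 0 has rank 0. Corank 2; j^3 = s^3 is a perfect cube, so E-series; the 4-jet and mu = 6 give E_6.

Type E6, Milnor number mu = 6.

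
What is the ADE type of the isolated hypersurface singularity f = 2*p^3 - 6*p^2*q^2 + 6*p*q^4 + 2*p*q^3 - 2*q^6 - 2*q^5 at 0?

The Hessian of f at 0 has rank 0. Corank 2; j^3 = 2*p^3 is a perfect cube, so E-series; the 4-jet and mu = 7 give E_7.

E_{7}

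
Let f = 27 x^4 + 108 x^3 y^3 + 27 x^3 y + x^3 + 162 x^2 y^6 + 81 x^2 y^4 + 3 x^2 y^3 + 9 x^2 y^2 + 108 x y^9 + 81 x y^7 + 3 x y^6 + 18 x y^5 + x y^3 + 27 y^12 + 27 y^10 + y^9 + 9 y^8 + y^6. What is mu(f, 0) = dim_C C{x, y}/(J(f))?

7

The Hessian of f at 0 has rank 0. Corank 2; j^3 = x^3 is a perfect cube, so E-series; the 4-jet and mu = 7 give E_7.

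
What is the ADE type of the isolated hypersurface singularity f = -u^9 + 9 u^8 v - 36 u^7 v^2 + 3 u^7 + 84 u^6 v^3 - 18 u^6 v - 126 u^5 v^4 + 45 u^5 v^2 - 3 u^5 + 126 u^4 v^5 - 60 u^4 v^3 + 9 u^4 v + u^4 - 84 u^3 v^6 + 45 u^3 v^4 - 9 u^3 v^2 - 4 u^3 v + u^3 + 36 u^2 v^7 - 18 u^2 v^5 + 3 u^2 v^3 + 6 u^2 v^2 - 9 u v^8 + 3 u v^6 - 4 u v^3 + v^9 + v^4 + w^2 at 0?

The Hessian of f at 0 has rank 1. Corank 2; j^3 = u^3 is a perfect cube, so E-series; the 4-jet and mu = 6 give E_6.

E_6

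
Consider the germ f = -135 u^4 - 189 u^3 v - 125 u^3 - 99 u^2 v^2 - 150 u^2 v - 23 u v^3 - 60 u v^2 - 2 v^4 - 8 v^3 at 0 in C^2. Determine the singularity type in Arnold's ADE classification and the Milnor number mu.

Type E7, Milnor number mu = 7.

The Hessian of f at 0 has rank 0. Corank 2; j^3 = -(5*u + 2*v)^3 is a perfect cube, so E-series; the 4-jet and mu = 7 give E_7.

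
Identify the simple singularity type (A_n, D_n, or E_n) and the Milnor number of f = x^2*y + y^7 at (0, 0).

Type D_{8}, Milnor number mu = 8.

The Hessian of f at 0 has rank 0. Corank 2; j^3 = x^2*y has shape L^2 M (L != M), so D-series; mu = 8 gives D_8.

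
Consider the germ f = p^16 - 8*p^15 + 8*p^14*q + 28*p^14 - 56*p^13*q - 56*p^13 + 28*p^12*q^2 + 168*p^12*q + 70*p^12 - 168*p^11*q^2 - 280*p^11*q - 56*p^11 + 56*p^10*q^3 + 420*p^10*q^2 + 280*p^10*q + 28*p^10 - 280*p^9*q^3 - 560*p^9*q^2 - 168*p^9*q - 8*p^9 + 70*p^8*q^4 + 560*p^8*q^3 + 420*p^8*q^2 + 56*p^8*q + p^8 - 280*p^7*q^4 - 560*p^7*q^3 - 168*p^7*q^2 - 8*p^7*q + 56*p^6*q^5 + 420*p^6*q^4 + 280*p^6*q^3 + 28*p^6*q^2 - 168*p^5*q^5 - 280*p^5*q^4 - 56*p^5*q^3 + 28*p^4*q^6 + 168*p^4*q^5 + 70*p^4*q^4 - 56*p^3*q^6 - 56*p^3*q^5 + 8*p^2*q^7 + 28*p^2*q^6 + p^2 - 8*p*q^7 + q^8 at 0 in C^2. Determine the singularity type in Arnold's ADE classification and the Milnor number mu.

Type A_{7}, Milnor number mu = 7.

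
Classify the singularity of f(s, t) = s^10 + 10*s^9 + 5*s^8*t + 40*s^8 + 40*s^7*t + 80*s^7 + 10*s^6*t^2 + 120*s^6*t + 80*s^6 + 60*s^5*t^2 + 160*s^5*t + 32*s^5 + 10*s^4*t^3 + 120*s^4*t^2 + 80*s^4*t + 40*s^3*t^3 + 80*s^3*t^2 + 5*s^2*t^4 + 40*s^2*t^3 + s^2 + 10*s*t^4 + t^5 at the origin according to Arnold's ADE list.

A_{4}

The Hessian of f at 0 has rank 1. Corank 1: A-series; mu = 4 gives A_4.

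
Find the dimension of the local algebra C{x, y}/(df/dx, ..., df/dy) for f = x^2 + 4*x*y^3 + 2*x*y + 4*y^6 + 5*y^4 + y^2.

The Hessian of f at 0 has rank 1. Corank 1: A-series; mu = 3 gives A_3.

3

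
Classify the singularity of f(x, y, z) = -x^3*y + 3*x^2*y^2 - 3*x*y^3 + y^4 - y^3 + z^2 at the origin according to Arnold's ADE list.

E_7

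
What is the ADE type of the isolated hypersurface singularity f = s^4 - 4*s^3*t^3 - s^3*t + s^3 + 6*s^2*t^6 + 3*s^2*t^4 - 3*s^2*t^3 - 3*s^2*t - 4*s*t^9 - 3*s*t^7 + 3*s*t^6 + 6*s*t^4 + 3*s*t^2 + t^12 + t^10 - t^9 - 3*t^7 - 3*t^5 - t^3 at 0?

The Hessian of f at 0 is [[0, 0], [0, 0]] with rank 0, so corank 2. A Groebner basis of the Jacobian ideal J(f) in C{s,t} is {3*s^2 - 6*s*t + t^4 + t^3 + 3*t^2, s^3 + 3*s^2 - 6*s*t + 3*t^2, s^2*t + 3*s^2 - 6*s*t + 3*t^2, 2*s^2 + s*t^2 - 4*s*t - t^3/3 + 2*t^2}; counting standard monomials gives mu = 7. Corank 2; j^3 = (s - t)^3 is a perfect cube, so E-series; the 4-jet and mu = 7 give E_7.

E_{7}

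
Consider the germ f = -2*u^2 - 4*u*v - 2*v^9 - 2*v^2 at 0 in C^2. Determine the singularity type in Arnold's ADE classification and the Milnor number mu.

Type A8, Milnor number mu = 8.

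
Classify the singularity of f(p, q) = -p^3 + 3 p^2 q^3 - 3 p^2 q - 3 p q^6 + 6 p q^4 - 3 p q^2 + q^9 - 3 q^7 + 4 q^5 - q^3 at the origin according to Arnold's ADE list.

E_8

The Hessian of f at 0 has rank 0. Corank 2; j^3 = -(p + q)^3 is a perfect cube, so E-series; the 5-jet and mu = 8 give E_8.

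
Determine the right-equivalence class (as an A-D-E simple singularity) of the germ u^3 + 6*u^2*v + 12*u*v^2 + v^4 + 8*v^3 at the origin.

E_6

The Hessian of f at 0 has rank 0. Corank 2; j^3 = (u + 2*v)^3 is a perfect cube, so E-series; the 4-jet and mu = 6 give E_6.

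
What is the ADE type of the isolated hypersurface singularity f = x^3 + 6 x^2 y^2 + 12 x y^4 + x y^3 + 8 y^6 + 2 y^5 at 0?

E_{7}

The Hessian of f at 0 has rank 0. Corank 2; j^3 = x^3 is a perfect cube, so E-series; the 4-jet and mu = 7 give E_7.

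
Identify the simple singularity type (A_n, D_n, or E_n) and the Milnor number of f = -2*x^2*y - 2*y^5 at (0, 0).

Type D6, Milnor number mu = 6.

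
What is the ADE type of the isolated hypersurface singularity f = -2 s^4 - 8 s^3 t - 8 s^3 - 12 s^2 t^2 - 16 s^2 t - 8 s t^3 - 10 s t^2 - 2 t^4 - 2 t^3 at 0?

The Hessian of f at 0 is [[0, 0], [0, 0]] with rank 0, so corank 2. A Groebner basis of the Jacobian ideal J(f) in C{s,t} is {s*t^2 + 2*s*t + t^2, -4*s*t + t^3 - 2*t^2, s^2 + 3*s*t/2 + t^2/2}; counting standard monomials gives mu = 5. Corank 2; j^3 = -2*(s + t)*(2*s + t)^2 has shape L^2 M (L != M), so D-series; mu = 5 gives D_5.

D_5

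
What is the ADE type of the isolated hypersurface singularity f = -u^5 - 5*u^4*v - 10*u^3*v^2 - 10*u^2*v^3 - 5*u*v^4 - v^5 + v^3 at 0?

E_{8}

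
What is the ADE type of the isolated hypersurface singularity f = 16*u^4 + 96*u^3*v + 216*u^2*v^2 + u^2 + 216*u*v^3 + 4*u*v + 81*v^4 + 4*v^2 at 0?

A_{3}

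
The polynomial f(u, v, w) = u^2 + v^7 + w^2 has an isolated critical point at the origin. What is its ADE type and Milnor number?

Type A_6, Milnor number mu = 6.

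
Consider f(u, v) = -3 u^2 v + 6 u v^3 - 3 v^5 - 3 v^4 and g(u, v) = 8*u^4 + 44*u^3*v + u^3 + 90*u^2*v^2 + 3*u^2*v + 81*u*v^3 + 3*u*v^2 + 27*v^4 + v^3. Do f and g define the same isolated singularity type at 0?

No.

The Hessian of f at 0 is [[0, 0], [0, 0]] with rank 0, so corank 2. A Groebner basis of the Jacobian ideal J(f) in C{u,v} is {u*v^2, -u*v + v^3, u^2 + 4*u*v}; counting standard monomials gives mu = 5. Corank 2; j^3 = -3*u^2*v has shape L^2 M (L != M), so D-series; mu = 5 gives D_5. The Hessian of g at 0 is [[0, 0], [0, 0]] with rank 0, so corank 2. A Groebner basis of the Jacobian ideal J(g) in C{u,v} is {3*u^2/4 + 3*u*v/2 + v^4 + v^3/4 + 3*v^2/4, u^3 + 15*u^2/4 + 15*u*v/2 + 9*v^3/4 + 15*v^2/4, u^2*v - 9*u^2/4 - 9*u*v/2 - 7*v^3/4 - 9*v^2/4, u^2 + u*v^2 + 2*u*v + 4*v^3/3 + v^2}; counting standard monomials gives mu = 7. Corank 2; j^3 = (u + v)^3 is a perfect cube, so E-series; the 4-jet and mu = 7 give E_7. f is D_5 but g is E_7, hence not right-equivalent.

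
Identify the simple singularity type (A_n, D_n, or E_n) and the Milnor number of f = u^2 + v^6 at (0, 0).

Type A_5, Milnor number mu = 5.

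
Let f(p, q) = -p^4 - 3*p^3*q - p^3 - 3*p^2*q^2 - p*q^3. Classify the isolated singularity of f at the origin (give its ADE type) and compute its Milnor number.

Type E_7, Milnor number mu = 7.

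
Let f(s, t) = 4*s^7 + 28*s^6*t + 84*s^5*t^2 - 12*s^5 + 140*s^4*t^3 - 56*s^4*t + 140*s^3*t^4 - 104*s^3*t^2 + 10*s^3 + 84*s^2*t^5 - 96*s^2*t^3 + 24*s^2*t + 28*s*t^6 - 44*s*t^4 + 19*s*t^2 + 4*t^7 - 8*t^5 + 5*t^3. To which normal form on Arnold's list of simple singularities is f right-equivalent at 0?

D_4

The Hessian of f at 0 is [[0, 0], [0, 0]] with rank 0, so corank 2. A Groebner basis of the Jacobian ideal J(f) in C{s,t} is {t^3, s^2 - t^2/6, s*t + t^2/2}; counting standard monomials gives mu = 4. Corank 2; j^3 = (s + t)*(10*s^2 + 14*s*t + 5*t^2) splits into three distinct lines over C (the quadratic factor has nonzero discriminant), so D_4.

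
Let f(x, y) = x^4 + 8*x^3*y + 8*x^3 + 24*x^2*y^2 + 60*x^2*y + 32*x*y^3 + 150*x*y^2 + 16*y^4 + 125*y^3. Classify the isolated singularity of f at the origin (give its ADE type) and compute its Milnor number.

Type E_6, Milnor number mu = 6.

The Hessian of f at 0 is [[0, 0], [0, 0]] with rank 0, so corank 2. A Groebner basis of the Jacobian ideal J(f) in C{x,y} is {y^4, x*y^2 + 7*y^3/3, x^2 + 5*x*y + 25*y^2/4}; counting standard monomials gives mu = 6. Corank 2; j^3 = (2*x + 5*y)^3 is a perfect cube, so E-series; the 4-jet and mu = 6 give E_6.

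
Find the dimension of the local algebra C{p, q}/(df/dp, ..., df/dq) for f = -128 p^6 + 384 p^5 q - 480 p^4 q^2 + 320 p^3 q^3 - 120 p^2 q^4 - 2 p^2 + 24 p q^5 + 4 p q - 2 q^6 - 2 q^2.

The Hessian of f at 0 is [[-4, 4], [4, -4]] with rank 1, so corank 1. A Groebner basis of the Jacobian ideal J(f) in C{p,q} is {q^5, p - q}; counting standard monomials gives mu = 5. Corank 1: A-series; mu = 5 gives A_5.

5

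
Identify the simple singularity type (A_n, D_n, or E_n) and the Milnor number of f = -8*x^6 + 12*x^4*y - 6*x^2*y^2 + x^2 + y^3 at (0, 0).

Type A2, Milnor number mu = 2.

The Hessian of f at 0 is [[2, 0], [0, 0]] with rank 1, so corank 1. A Groebner basis of the Jacobian ideal J(f) in C{x,y} is {y^2, x}; counting standard monomials gives mu = 2. Corank 1: A-series; mu = 2 gives A_2.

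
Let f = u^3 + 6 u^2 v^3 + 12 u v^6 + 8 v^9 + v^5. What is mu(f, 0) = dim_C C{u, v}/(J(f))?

8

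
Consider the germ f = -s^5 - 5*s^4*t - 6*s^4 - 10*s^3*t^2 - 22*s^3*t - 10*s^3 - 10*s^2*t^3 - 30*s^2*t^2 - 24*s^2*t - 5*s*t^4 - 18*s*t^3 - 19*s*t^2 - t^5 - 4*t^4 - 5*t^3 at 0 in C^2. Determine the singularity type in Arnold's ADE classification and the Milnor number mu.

The Hessian of f at 0 has rank 0. Corank 2; j^3 = -(s + t)*(10*s^2 + 14*s*t + 5*t^2) splits into three distinct lines over C (the quadratic factor has nonzero discriminant), so D_4.

Type D4, Milnor number mu = 4.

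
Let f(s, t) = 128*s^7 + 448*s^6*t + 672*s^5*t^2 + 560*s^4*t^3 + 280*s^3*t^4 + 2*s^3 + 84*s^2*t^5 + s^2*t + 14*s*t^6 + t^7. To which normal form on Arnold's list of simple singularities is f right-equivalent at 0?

D_8

The Hessian of f at 0 is [[0, 0], [0, 0]] with rank 0, so corank 2. A Groebner basis of the Jacobian ideal J(f) in C{s,t} is {-s*t/14 + t^6, s*t^2, s^2 + s*t/2}; counting standard monomials gives mu = 8. Corank 2; j^3 = s^2*(2*s + t) has shape L^2 M (L != M), so D-series; mu = 8 gives D_8.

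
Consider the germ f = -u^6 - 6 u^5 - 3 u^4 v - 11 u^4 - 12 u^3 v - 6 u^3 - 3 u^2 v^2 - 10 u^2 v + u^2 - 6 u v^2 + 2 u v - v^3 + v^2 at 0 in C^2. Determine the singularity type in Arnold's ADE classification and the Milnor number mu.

The Hessian of f at 0 has rank 1. Corank 1: A-series; mu = 2 gives A_2.

Type A_{2}, Milnor number mu = 2.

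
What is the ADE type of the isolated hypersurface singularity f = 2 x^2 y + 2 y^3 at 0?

D_4

The Hessian of f at 0 is [[0, 0], [0, 0]] with rank 0, so corank 2. A Groebner basis of the Jacobian ideal J(f) in C{x,y} is {y^3, x^2 + 3*y^2, x*y}; counting standard monomials gives mu = 4. Corank 2; j^3 = 2*y*(x^2 + y^2) splits into three distinct lines over C (the quadratic factor has nonzero discriminant), so D_4.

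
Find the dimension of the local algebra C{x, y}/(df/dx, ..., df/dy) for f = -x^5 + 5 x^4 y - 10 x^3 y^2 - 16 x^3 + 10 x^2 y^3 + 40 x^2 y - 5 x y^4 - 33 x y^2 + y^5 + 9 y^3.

The Hessian of f at 0 has rank 0. Corank 2; j^3 = -(x - y)*(4*x - 3*y)^2 has shape L^2 M (L != M), so D-series; mu = 6 gives D_6.

6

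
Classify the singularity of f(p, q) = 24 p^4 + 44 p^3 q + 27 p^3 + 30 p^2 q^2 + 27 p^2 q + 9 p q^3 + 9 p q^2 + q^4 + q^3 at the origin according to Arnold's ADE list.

E_7

The Hessian of f at 0 is [[0, 0], [0, 0]] with rank 0, so corank 2. A Groebner basis of the Jacobian ideal J(f) in C{p,q} is {19683*p^2/4 + 6561*p*q/2 + q^4 + 27*q^3/4 + 2187*q^2/4, p^3 + 135*p^2/4 + 45*p*q/2 + q^3/12 + 15*q^2/4, p^2*q - 243*p^2/4 - 81*p*q/2 - 7*q^3/36 - 27*q^2/4, 81*p^2 + p*q^2 + 54*p*q + 4*q^3/9 + 9*q^2}; counting standard monomials gives mu = 7. Corank 2; j^3 = (3*p + q)^3 is a perfect cube, so E-series; the 4-jet and mu = 7 give E_7.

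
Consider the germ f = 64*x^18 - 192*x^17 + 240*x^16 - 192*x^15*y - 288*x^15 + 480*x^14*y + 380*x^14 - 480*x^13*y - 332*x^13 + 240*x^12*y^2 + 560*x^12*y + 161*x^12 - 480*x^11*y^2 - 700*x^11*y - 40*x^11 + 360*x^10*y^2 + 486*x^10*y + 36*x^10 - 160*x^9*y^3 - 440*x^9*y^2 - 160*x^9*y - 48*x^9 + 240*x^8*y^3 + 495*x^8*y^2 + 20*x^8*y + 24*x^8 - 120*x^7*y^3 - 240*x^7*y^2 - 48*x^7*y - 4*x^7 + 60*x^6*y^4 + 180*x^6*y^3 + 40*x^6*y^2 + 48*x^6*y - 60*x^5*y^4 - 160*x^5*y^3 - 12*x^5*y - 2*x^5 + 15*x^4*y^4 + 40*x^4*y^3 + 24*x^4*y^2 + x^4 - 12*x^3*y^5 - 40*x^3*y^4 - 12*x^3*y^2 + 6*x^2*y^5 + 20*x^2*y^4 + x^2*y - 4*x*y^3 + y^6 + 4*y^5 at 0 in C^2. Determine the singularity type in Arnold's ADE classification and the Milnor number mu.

Type D_{7}, Milnor number mu = 7.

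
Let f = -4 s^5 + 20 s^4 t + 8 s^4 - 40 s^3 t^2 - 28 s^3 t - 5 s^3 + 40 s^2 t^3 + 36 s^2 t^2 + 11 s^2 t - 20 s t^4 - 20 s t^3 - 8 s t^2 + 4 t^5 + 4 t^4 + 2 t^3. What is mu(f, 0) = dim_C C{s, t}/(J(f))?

The Hessian of f at 0 has rank 0. Corank 2; j^3 = -(s - t)*(5*s^2 - 6*s*t + 2*t^2) splits into three distinct lines over C (the quadratic factor has nonzero discriminant), so D_4.

4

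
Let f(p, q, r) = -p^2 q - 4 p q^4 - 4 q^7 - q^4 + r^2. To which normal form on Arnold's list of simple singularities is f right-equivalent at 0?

D_{5}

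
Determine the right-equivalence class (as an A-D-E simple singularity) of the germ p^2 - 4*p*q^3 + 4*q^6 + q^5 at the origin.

A_{4}

The Hessian of f at 0 has rank 1. Corank 1: A-series; mu = 4 gives A_4.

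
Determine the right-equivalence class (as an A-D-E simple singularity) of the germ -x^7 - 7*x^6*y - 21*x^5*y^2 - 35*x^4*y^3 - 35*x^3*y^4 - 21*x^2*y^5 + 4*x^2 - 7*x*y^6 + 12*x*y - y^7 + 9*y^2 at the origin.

A6

The Hessian of f at 0 is [[8, 12], [12, 18]] with rank 1, so corank 1. A Groebner basis of the Jacobian ideal J(f) in C{x,y} is {y^6, x + 3*y/2}; counting standard monomials gives mu = 6. Corank 1: A-series; mu = 6 gives A_6.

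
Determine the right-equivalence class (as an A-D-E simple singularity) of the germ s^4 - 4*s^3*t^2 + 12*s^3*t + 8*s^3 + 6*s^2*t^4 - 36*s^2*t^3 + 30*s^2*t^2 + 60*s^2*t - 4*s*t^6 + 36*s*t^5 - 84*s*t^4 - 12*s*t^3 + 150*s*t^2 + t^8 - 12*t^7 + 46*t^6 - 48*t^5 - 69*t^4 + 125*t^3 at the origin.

E6

The Hessian of f at 0 is [[0, 0], [0, 0]] with rank 0, so corank 2. A Groebner basis of the Jacobian ideal J(f) in C{s,t} is {s^3 - 225*s^2/4 - 1125*s*t/4 - 5625*t^2/16, s^2*t + 85*s^2/4 + 425*s*t/4 + 2125*t^2/16, -8*s^2 + s*t^2 - 40*s*t - 50*t^2, 3*s^2 + 15*s*t + t^3 + 75*t^2/4}; counting standard monomials gives mu = 6. Corank 2; j^3 = (2*s + 5*t)^3 is a perfect cube, so E-series; the 4-jet and mu = 6 give E_6.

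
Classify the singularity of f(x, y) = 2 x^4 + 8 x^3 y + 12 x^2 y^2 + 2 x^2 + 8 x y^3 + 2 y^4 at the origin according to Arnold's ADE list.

A_{3}

The Hessian of f at 0 has rank 1. Corank 1: A-series; mu = 3 gives A_3.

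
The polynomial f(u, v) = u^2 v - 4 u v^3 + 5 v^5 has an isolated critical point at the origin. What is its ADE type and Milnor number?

Type D_{6}, Milnor number mu = 6.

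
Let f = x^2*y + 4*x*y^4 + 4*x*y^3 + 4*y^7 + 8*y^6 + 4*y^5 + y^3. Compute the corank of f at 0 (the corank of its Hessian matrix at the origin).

2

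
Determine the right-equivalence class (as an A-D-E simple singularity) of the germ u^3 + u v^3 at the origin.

The Hessian of f at 0 has rank 0. Corank 2; j^3 = u^3 is a perfect cube, so E-series; the 4-jet and mu = 7 give E_7.

E_7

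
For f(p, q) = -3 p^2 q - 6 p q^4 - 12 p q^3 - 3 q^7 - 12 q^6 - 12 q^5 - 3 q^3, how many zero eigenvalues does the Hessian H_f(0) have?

Hessian at 0 has rank 0.

2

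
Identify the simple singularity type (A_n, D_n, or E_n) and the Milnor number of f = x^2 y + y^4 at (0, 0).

Type D_5, Milnor number mu = 5.

The Hessian of f at 0 has rank 0. Corank 2; j^3 = x^2*y has shape L^2 M (L != M), so D-series; mu = 5 gives D_5.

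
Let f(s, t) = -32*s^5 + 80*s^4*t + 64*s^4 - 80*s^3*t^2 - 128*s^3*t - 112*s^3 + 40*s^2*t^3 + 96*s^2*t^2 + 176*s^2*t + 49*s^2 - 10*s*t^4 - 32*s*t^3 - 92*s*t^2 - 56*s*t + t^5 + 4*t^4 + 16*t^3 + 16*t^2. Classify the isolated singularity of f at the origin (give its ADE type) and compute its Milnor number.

The Hessian of f at 0 is [[98, -56], [-56, 32]] with rank 1, so corank 1. A Groebner basis of the Jacobian ideal J(f) in C{s,t} is {-16807*s/16 + t^3 + 49*t^2/8 + 2401*t/4, s^2 - 7*s - 2*t^2/7 + 4*t, s*t - 49*s/8 - 15*t^2/28 + 7*t/2}; counting standard monomials gives mu = 4. Corank 1: A-series; mu = 4 gives A_4.

Type A4, Milnor number mu = 4.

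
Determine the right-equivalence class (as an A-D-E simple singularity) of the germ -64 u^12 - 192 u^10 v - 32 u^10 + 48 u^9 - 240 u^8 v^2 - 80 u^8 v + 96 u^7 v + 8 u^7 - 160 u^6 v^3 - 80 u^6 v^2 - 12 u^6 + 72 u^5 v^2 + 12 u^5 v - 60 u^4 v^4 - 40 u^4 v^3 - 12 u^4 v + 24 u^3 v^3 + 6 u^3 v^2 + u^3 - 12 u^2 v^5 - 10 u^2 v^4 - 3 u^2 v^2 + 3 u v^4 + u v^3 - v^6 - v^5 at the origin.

E7

The Hessian of f at 0 is [[0, 0], [0, 0]] with rank 0, so corank 2. A Groebner basis of the Jacobian ideal J(f) in C{u,v} is {-u^2 + v^4 - v^3/3, u^3, u^2*v + u^2/3 + v^3/9, -u^2 + u*v^2 - v^3/3}; counting standard monomials gives mu = 7. Corank 2; j^3 = u^3 is a perfect cube, so E-series; the 4-jet and mu = 7 give E_7.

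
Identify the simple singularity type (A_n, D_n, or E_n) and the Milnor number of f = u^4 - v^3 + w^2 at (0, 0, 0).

The Hessian of f at 0 has rank 1. Corank 2; j^3 = -v^3 is a perfect cube, so E-series; the 4-jet and mu = 6 give E_6.

Type E_{6}, Milnor number mu = 6.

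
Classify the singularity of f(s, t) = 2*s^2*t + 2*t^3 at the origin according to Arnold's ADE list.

The Hessian of f at 0 has rank 0. Corank 2; j^3 = 2*t*(s^2 + t^2) splits into three distinct lines over C (the quadratic factor has nonzero discriminant), so D_4.

D4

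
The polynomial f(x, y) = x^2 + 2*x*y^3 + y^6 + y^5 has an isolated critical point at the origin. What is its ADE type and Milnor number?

The Hessian of f at 0 is [[2, 0], [0, 0]] with rank 1, so corank 1. A Groebner basis of the Jacobian ideal J(f) in C{x,y} is {x + y^3, x^2, x*y}; counting standard monomials gives mu = 4. Corank 1: A-series; mu = 4 gives A_4.

Type A_4, Milnor number mu = 4.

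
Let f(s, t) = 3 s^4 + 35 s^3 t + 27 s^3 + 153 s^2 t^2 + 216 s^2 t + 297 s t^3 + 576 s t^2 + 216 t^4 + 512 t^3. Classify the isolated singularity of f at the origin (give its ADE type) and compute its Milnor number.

The Hessian of f at 0 has rank 0. Corank 2; j^3 = (3*s + 8*t)^3 is a perfect cube, so E-series; the 4-jet and mu = 7 give E_7.

Type E_{7}, Milnor number mu = 7.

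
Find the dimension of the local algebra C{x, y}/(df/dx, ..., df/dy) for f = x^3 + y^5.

8

The Hessian of f at 0 is [[0, 0], [0, 0]] with rank 0, so corank 2. A Groebner basis of the Jacobian ideal J(f) in C{x,y} is {y^4, x^2}; counting standard monomials gives mu = 8. Corank 2; j^3 = x^3 is a perfect cube, so E-series; the 5-jet and mu = 8 give E_8.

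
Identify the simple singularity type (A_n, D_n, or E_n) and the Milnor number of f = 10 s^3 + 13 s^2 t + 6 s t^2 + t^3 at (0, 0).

Type D4, Milnor number mu = 4.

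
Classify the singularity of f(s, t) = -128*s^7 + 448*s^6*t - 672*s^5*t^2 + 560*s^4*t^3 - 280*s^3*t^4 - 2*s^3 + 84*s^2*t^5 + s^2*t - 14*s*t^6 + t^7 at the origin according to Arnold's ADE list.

The Hessian of f at 0 has rank 0. Corank 2; j^3 = -s^2*(2*s - t) has shape L^2 M (L != M), so D-series; mu = 8 gives D_8.

D_8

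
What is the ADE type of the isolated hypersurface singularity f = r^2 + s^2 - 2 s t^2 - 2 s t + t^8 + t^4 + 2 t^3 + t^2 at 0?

A7

The Hessian of f at 0 has rank 2. Corank 1: A-series; mu = 7 gives A_7.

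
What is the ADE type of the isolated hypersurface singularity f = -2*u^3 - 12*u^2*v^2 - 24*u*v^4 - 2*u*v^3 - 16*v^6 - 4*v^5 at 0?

The Hessian of f at 0 has rank 0. Corank 2; j^3 = -2*u^3 is a perfect cube, so E-series; the 4-jet and mu = 7 give E_7.

E_{7}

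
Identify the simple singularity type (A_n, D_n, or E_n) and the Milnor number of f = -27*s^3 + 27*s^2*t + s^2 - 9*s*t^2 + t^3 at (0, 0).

Type A2, Milnor number mu = 2.

The Hessian of f at 0 is [[2, 0], [0, 0]] with rank 1, so corank 1. A Groebner basis of the Jacobian ideal J(f) in C{s,t} is {t^2, s}; counting standard monomials gives mu = 2. Corank 1: A-series; mu = 2 gives A_2.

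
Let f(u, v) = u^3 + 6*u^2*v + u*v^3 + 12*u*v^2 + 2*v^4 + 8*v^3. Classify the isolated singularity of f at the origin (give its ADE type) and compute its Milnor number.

The Hessian of f at 0 is [[0, 0], [0, 0]] with rank 0, so corank 2. A Groebner basis of the Jacobian ideal J(f) in C{u,v} is {u^3 + 6*u^2*v + 48*u^2 + 192*u*v + 192*v^2, -6*u^2 + u*v^2 - 24*u*v - 24*v^2, 3*u^2 + 12*u*v + v^3 + 12*v^2}; counting standard monomials gives mu = 7. Corank 2; j^3 = (u + 2*v)^3 is a perfect cube, so E-series; the 4-jet and mu = 7 give E_7.

Type E_7, Milnor number mu = 7.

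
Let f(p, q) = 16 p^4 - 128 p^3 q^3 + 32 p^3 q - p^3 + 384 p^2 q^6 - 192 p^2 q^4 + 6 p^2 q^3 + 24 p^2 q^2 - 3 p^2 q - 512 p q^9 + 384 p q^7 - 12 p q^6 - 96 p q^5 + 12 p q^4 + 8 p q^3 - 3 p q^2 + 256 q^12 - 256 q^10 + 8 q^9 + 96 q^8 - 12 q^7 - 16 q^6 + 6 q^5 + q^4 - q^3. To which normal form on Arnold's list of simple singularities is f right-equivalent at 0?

E6

The Hessian of f at 0 is [[0, 0], [0, 0]] with rank 0, so corank 2. A Groebner basis of the Jacobian ideal J(f) in C{p,q} is {q^4, p*q^2 + 5*q^3/6, p^2 + 2*p*q + q^2}; counting standard monomials gives mu = 6. Corank 2; j^3 = -(p + q)^3 is a perfect cube, so E-series; the 4-jet and mu = 6 give E_6.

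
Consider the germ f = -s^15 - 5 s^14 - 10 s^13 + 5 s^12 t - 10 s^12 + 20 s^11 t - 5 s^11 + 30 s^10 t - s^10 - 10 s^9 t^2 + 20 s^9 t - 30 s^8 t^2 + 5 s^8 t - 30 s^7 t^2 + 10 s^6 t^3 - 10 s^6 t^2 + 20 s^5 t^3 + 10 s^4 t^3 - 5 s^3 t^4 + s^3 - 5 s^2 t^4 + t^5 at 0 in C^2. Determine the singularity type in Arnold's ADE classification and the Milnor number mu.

The Hessian of f at 0 has rank 0. Corank 2; j^3 = s^3 is a perfect cube, so E-series; the 5-jet and mu = 8 give E_8.

Type E_8, Milnor number mu = 8.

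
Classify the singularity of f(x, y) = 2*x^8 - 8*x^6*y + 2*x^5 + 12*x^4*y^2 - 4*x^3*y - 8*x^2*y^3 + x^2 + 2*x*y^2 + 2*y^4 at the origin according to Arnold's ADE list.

The Hessian of f at 0 is [[2, 0], [0, 0]] with rank 1, so corank 1. A Groebner basis of the Jacobian ideal J(f) in C{x,y} is {x^2, x*y, x + y^2}; counting standard monomials gives mu = 3. Corank 1: A-series; mu = 3 gives A_3.

A_{3}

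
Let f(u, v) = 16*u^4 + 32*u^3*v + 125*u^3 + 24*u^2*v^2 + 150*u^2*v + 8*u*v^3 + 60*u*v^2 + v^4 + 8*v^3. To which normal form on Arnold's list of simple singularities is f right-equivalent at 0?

E_6

The Hessian of f at 0 is [[0, 0], [0, 0]] with rank 0, so corank 2. A Groebner basis of the Jacobian ideal J(f) in C{u,v} is {v^4, u*v^2 + 13*v^3/30, u^2 + 4*u*v/5 + 4*v^2/25}; counting standard monomials gives mu = 6. Corank 2; j^3 = (5*u + 2*v)^3 is a perfect cube, so E-series; the 4-jet and mu = 6 give E_6.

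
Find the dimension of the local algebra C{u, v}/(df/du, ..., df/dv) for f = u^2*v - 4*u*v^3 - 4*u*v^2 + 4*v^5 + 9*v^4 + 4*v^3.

The Hessian of f at 0 has rank 0. Corank 2; j^3 = v*(u - 2*v)^2 has shape L^2 M (L != M), so D-series; mu = 5 gives D_5.

5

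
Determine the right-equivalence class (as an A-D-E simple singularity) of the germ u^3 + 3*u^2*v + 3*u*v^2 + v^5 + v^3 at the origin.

E8

The Hessian of f at 0 is [[0, 0], [0, 0]] with rank 0, so corank 2. A Groebner basis of the Jacobian ideal J(f) in C{u,v} is {v^4, u^2 + 2*u*v + v^2}; counting standard monomials gives mu = 8. Corank 2; j^3 = (u + v)^3 is a perfect cube, so E-series; the 5-jet and mu = 8 give E_8.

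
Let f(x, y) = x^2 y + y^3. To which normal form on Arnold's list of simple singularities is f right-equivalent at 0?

The Hessian of f at 0 has rank 0. Corank 2; j^3 = y*(x^2 + y^2) splits into three distinct lines over C (the quadratic factor has nonzero discriminant), so D_4.

D4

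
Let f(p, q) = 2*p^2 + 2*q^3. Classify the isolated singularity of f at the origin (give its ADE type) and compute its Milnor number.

The Hessian of f at 0 has rank 1. Corank 1: A-series; mu = 2 gives A_2.

Type A_{2}, Milnor number mu = 2.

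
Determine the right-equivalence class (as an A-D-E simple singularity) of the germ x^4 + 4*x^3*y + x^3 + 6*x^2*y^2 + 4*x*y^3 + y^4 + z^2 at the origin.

E_{6}

The Hessian of f at 0 has rank 1. Corank 2; j^3 = x^3 is a perfect cube, so E-series; the 4-jet and mu = 6 give E_6.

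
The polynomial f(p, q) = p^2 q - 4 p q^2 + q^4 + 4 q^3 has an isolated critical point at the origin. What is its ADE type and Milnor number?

Type D_{5}, Milnor number mu = 5.

The Hessian of f at 0 is [[0, 0], [0, 0]] with rank 0, so corank 2. A Groebner basis of the Jacobian ideal J(f) in C{p,q} is {p^3 + 2*p^2 - 8*q^2, p^2/4 + q^3 - q^2, p*q - 2*q^2}; counting standard monomials gives mu = 5. Corank 2; j^3 = q*(p - 2*q)^2 has shape L^2 M (L != M), so D-series; mu = 5 gives D_5.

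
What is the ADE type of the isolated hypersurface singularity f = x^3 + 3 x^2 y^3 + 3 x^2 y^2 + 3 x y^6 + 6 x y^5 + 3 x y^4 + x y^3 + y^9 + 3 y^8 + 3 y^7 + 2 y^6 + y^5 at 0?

E_{7}

The Hessian of f at 0 is [[0, 0], [0, 0]] with rank 0, so corank 2. A Groebner basis of the Jacobian ideal J(f) in C{x,y} is {-x^2 + y^4 - y^3/3, x^3, x^2*y + x^2/3 + y^3/9, x^2 + x*y^2 + y^3/3}; counting standard monomials gives mu = 7. Corank 2; j^3 = x^3 is a perfect cube, so E-series; the 4-jet and mu = 7 give E_7.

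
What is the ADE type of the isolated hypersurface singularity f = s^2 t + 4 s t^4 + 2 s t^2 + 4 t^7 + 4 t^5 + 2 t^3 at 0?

D4

The Hessian of f at 0 has rank 0. Corank 2; j^3 = t*(s^2 + 2*s*t + 2*t^2) splits into three distinct lines over C (the quadratic factor has nonzero discriminant), so D_4.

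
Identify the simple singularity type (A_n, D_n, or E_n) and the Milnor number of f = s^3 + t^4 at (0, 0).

Type E6, Milnor number mu = 6.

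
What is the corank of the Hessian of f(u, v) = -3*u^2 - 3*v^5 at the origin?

1

Hessian at 0 has rank 1.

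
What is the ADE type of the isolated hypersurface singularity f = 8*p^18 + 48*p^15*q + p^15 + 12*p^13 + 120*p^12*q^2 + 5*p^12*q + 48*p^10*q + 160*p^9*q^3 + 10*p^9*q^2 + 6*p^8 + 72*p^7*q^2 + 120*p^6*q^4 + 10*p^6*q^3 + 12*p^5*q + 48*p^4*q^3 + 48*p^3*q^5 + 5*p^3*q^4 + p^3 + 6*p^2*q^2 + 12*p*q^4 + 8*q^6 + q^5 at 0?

The Hessian of f at 0 has rank 0. Corank 2; j^3 = p^3 is a perfect cube, so E-series; the 5-jet and mu = 8 give E_8.

E_8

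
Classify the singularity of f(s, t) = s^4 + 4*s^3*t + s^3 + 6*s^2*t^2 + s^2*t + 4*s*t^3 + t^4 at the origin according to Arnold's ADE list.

The Hessian of f at 0 has rank 0. Corank 2; j^3 = s^2*(s + t) has shape L^2 M (L != M), so D-series; mu = 5 gives D_5.

D_{5}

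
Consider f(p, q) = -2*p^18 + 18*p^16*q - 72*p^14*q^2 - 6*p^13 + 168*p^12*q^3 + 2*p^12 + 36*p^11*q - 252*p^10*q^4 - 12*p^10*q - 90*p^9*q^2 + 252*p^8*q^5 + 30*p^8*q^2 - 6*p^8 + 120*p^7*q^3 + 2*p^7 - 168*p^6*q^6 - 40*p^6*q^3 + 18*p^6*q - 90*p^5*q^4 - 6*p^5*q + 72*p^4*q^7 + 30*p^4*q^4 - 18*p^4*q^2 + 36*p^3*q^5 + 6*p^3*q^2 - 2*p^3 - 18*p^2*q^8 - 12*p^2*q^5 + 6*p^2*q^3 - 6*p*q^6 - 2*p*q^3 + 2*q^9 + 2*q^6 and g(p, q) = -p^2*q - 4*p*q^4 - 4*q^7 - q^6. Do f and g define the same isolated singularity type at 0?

No.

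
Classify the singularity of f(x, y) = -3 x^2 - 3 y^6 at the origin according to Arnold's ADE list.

The Hessian of f at 0 is [[-6, 0], [0, 0]] with rank 1, so corank 1. A Groebner basis of the Jacobian ideal J(f) in C{x,y} is {y^5, x}; counting standard monomials gives mu = 5. Corank 1: A-series; mu = 5 gives A_5.

A_5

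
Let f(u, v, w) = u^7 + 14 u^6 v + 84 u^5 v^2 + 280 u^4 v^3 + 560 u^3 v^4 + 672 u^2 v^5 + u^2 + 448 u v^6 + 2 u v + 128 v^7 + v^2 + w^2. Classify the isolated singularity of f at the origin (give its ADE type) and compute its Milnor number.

The Hessian of f at 0 has rank 2. Corank 1: A-series; mu = 6 gives A_6.

Type A6, Milnor number mu = 6.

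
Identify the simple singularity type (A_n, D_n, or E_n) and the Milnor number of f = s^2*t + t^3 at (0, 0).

The Hessian of f at 0 has rank 0. Corank 2; j^3 = t*(s^2 + t^2) splits into three distinct lines over C (the quadratic factor has nonzero discriminant), so D_4.

Type D4, Milnor number mu = 4.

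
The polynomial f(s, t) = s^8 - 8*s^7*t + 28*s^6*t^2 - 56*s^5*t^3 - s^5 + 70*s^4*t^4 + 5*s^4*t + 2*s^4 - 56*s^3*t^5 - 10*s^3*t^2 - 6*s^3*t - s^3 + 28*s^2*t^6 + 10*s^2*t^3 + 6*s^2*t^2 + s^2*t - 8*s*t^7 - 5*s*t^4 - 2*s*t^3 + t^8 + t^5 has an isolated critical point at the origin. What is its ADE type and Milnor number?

The Hessian of f at 0 is [[0, 0], [0, 0]] with rank 0, so corank 2. A Groebner basis of the Jacobian ideal J(f) in C{s,t} is {s^2*t^2 - 13*s^2*t/4 - s^2 + 7*s*t^2/2 + 5*s*t/4 - 5*t^3/4, -59*s^2*t/8 - 2*s^2 + s*t^3 + 27*s*t^2/4 + 19*s*t/8 - 19*t^3/8, -23*s^2*t/2 - 3*s^2 + 9*s*t^2 + 7*s*t/2 + t^4 - 7*t^3/2, s^3 - 3*s^2*t - s^2 + 3*s*t^2 + s*t - t^3}; counting standard monomials gives mu = 9. Corank 2; j^3 = -s^2*(s - t) has shape L^2 M (L != M), so D-series; mu = 9 gives D_9.

Type D_{9}, Milnor number mu = 9.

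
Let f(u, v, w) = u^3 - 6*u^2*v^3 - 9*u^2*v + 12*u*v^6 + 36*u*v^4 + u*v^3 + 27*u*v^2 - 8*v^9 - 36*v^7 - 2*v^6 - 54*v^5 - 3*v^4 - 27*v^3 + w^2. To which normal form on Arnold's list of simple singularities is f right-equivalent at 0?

The Hessian of f at 0 is [[0, 0, 0], [0, 0, 0], [0, 0, 2]] with rank 1, so corank 2. A Groebner basis of the Jacobian ideal J(f) in C{u,v,w} is {u^3 - 9*u^2*v - 162*u^2 + 972*u*v - 1458*v^2, 9*u^2 + u*v^2 - 54*u*v + 81*v^2, 3*u^2 - 18*u*v + v^3 + 27*v^2, w}; counting standard monomials gives mu = 7. Corank 2; j^3 = (u - 3*v)^3 is a perfect cube, so E-series; the 4-jet and mu = 7 give E_7.

E7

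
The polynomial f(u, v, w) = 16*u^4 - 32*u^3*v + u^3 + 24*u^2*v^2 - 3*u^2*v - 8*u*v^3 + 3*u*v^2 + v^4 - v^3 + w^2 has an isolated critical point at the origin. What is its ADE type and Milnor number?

The Hessian of f at 0 has rank 1. Corank 2; j^3 = (u - v)^3 is a perfect cube, so E-series; the 4-jet and mu = 6 give E_6.

Type E_{6}, Milnor number mu = 6.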